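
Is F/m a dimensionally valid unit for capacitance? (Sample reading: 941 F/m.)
No

capacitance has SI base units: A^2 * s^4 / (kg * m^2)
F/m does NOT reduce to A^2 * s^4 / (kg * m^2); a valid unit for capacitance would be e.g. F.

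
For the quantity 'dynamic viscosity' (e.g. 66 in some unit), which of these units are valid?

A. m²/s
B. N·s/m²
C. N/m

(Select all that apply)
B

dynamic viscosity has SI base units: kg / (m * s)

Checking each option against kg / (m * s):
  A. m²/s: ✗ does not match
  B. N·s/m²: ✓ matches
  C. N/m: ✗ does not match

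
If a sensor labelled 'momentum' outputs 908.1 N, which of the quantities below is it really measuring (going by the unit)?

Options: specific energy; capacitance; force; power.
force

momentum should have units dimensionally equivalent to kg * m / s (e.g. kg·m/s).
The given unit 'N' reduces to kg * m / s^2. Of the listed options, that is the dimensionality of force.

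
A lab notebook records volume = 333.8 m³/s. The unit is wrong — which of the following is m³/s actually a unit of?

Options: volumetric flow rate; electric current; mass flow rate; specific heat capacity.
volumetric flow rate

volume should have units dimensionally equivalent to m^3 (e.g. m³).
The given unit 'm³/s' reduces to m^3 / s. Of the listed options, that is the dimensionality of volumetric flow rate.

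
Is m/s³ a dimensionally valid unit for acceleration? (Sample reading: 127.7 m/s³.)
No

acceleration has SI base units: m / s^2
m/s³ does NOT reduce to m / s^2; a valid unit for acceleration would be e.g. m/s².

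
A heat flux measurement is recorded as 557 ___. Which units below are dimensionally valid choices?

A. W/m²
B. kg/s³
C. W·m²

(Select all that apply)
A, B

heat flux has SI base units: kg / s^3

Checking each option against kg / s^3:
  A. W/m²: ✓ matches
  B. kg/s³: ✓ matches
  C. W·m²: ✗ does not match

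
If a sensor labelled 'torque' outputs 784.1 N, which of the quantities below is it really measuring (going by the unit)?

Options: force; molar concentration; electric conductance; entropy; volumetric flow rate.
force

torque should have units dimensionally equivalent to kg * m^2 / s^2 (e.g. N·m).
The given unit 'N' reduces to kg * m / s^2. Of the listed options, that is the dimensionality of force.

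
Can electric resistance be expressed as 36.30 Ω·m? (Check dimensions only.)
No

electric resistance has SI base units: kg * m^2 / (A^2 * s^3)
Ω·m does NOT reduce to kg * m^2 / (A^2 * s^3); a valid unit for electric resistance would be e.g. Ω.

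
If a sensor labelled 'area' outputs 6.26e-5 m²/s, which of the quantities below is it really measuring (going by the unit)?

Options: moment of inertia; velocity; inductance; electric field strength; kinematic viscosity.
kinematic viscosity

area should have units dimensionally equivalent to m^2 (e.g. m²).
The given unit 'm²/s' reduces to m^2 / s. Of the listed options, that is the dimensionality of kinematic viscosity.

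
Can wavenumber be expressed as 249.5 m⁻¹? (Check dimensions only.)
Yes

wavenumber has SI base units: 1 / m
m⁻¹ reduces to the same SI base units, so it is a valid unit for wavenumber.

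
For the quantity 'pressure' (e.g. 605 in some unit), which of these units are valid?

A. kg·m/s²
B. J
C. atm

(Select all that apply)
C

pressure has SI base units: kg / (m * s^2)

Checking each option against kg / (m * s^2):
  A. kg·m/s²: ✗ does not match
  B. J: ✗ does not match
  C. atm: ✓ matches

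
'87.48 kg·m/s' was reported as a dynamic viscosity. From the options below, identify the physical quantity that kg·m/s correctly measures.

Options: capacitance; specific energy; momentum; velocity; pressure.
momentum

dynamic viscosity should have units dimensionally equivalent to kg / (m * s) (e.g. Pa·s).
The given unit 'kg·m/s' reduces to kg * m / s. Of the listed options, that is the dimensionality of momentum.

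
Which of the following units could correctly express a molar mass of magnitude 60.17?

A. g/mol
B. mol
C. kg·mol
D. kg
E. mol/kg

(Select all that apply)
A

molar mass has SI base units: kg / mol

Checking each option against kg / mol:
  A. g/mol: ✓ matches
  B. mol: ✗ does not match
  C. kg·mol: ✗ does not match
  D. kg: ✗ does not match
  E. mol/kg: ✗ does not match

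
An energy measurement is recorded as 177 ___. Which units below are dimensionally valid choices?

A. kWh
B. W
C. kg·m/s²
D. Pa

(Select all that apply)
A

energy has SI base units: kg * m^2 / s^2

Checking each option against kg * m^2 / s^2:
  A. kWh: ✓ matches
  B. W: ✗ does not match
  C. kg·m/s²: ✗ does not match
  D. Pa: ✗ does not match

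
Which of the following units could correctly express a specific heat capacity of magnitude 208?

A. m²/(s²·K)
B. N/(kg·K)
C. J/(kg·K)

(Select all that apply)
A, C

specific heat capacity has SI base units: m^2 / (s^2 * K)

Checking each option against m^2 / (s^2 * K):
  A. m²/(s²·K): ✓ matches
  B. N/(kg·K): ✗ does not match
  C. J/(kg·K): ✓ matches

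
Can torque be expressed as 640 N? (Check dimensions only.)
No

torque has SI base units: kg * m^2 / s^2
N does NOT reduce to kg * m^2 / s^2; a valid unit for torque would be e.g. N·m.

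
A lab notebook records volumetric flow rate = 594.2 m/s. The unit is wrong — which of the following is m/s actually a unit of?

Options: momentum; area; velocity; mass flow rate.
velocity

volumetric flow rate should have units dimensionally equivalent to m^3 / s (e.g. m³/s).
The given unit 'm/s' reduces to m / s. Of the listed options, that is the dimensionality of velocity.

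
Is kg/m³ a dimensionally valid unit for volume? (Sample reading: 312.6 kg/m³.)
No

volume has SI base units: m^3
kg/m³ does NOT reduce to m^3; a valid unit for volume would be e.g. m³.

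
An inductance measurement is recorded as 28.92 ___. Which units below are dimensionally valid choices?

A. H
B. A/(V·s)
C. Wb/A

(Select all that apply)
A, C

inductance has SI base units: kg * m^2 / (A^2 * s^2)

Checking each option against kg * m^2 / (A^2 * s^2):
  A. H: ✓ matches
  B. A/(V·s): ✗ does not match
  C. Wb/A: ✓ matches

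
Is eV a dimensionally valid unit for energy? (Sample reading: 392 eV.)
Yes

energy has SI base units: kg * m^2 / s^2
eV reduces to the same SI base units, so it is a valid unit for energy.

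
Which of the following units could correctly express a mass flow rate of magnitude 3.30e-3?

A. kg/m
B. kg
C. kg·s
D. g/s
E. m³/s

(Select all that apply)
D

mass flow rate has SI base units: kg / s

Checking each option against kg / s:
  A. kg/m: ✗ does not match
  B. kg: ✗ does not match
  C. kg·s: ✗ does not match
  D. g/s: ✓ matches
  E. m³/s: ✗ does not match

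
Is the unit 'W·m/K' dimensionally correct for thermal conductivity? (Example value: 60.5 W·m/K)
No

thermal conductivity has SI base units: kg * m / (s^3 * K)
W·m/K does NOT reduce to kg * m / (s^3 * K); a valid unit for thermal conductivity would be e.g. W/(m·K).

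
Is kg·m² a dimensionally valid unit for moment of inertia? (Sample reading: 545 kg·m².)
Yes

moment of inertia has SI base units: kg * m^2
kg·m² reduces to the same SI base units, so it is a valid unit for moment of inertia.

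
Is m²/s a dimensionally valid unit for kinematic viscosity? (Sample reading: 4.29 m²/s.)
Yes

kinematic viscosity has SI base units: m^2 / s
m²/s reduces to the same SI base units, so it is a valid unit for kinematic viscosity.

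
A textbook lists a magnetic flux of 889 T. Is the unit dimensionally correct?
No

magnetic flux has SI base units: kg * m^2 / (A * s^2)
T does NOT reduce to kg * m^2 / (A * s^2); a valid unit for magnetic flux would be e.g. Wb.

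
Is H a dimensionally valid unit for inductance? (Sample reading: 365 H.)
Yes

inductance has SI base units: kg * m^2 / (A^2 * s^2)
H reduces to the same SI base units, so it is a valid unit for inductance.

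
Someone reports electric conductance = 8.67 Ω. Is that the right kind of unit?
No

electric conductance has SI base units: A^2 * s^3 / (kg * m^2)
Ω does NOT reduce to A^2 * s^3 / (kg * m^2); a valid unit for electric conductance would be e.g. S.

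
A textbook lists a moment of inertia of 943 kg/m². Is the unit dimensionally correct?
No

moment of inertia has SI base units: kg * m^2
kg/m² does NOT reduce to kg * m^2; a valid unit for moment of inertia would be e.g. kg·m².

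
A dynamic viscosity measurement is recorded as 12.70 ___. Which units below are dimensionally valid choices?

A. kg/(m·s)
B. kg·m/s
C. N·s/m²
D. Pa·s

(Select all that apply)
A, C, D

dynamic viscosity has SI base units: kg / (m * s)

Checking each option against kg / (m * s):
  A. kg/(m·s): ✓ matches
  B. kg·m/s: ✗ does not match
  C. N·s/m²: ✓ matches
  D. Pa·s: ✓ matches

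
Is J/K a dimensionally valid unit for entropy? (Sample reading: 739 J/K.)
Yes

entropy has SI base units: kg * m^2 / (s^2 * K)
J/K reduces to the same SI base units, so it is a valid unit for entropy.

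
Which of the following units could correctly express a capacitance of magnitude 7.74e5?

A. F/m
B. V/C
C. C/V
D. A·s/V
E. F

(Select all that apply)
C, D, E

capacitance has SI base units: A^2 * s^4 / (kg * m^2)

Checking each option against A^2 * s^4 / (kg * m^2):
  A. F/m: ✗ does not match
  B. V/C: ✗ does not match
  C. C/V: ✓ matches
  D. A·s/V: ✓ matches
  E. F: ✓ matches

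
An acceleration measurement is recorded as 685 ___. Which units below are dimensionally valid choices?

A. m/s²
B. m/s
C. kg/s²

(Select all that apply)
A

acceleration has SI base units: m / s^2

Checking each option against m / s^2:
  A. m/s²: ✓ matches
  B. m/s: ✗ does not match
  C. kg/s²: ✗ does not match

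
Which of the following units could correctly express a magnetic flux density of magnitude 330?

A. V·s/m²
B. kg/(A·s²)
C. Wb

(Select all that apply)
A, B

magnetic flux density has SI base units: kg / (A * s^2)

Checking each option against kg / (A * s^2):
  A. V·s/m²: ✓ matches
  B. kg/(A·s²): ✓ matches
  C. Wb: ✗ does not match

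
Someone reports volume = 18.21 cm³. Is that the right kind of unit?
Yes

volume has SI base units: m^3
cm³ reduces to the same SI base units, so it is a valid unit for volume.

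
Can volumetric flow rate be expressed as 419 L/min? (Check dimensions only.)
Yes

volumetric flow rate has SI base units: m^3 / s
L/min reduces to the same SI base units, so it is a valid unit for volumetric flow rate.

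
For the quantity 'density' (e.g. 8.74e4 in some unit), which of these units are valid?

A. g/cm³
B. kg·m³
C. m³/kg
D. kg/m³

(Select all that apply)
A, D

density has SI base units: kg / m^3

Checking each option against kg / m^3:
  A. g/cm³: ✓ matches
  B. kg·m³: ✗ does not match
  C. m³/kg: ✗ does not match
  D. kg/m³: ✓ matches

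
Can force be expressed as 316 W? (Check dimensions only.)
No

force has SI base units: kg * m / s^2
W does NOT reduce to kg * m / s^2; a valid unit for force would be e.g. N.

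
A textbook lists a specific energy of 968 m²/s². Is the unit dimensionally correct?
Yes

specific energy has SI base units: m^2 / s^2
m²/s² reduces to the same SI base units, so it is a valid unit for specific energy.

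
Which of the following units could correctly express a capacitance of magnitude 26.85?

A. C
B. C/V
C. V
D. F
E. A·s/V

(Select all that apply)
B, D, E

capacitance has SI base units: A^2 * s^4 / (kg * m^2)

Checking each option against A^2 * s^4 / (kg * m^2):
  A. C: ✗ does not match
  B. C/V: ✓ matches
  C. V: ✗ does not match
  D. F: ✓ matches
  E. A·s/V: ✓ matches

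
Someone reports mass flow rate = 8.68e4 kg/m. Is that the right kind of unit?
No

mass flow rate has SI base units: kg / s
kg/m does NOT reduce to kg / s; a valid unit for mass flow rate would be e.g. kg/s.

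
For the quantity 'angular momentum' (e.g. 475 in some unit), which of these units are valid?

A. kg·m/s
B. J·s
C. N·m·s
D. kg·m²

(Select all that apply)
B, C

angular momentum has SI base units: kg * m^2 / s

Checking each option against kg * m^2 / s:
  A. kg·m/s: ✗ does not match
  B. J·s: ✓ matches
  C. N·m·s: ✓ matches
  D. kg·m²: ✗ does not match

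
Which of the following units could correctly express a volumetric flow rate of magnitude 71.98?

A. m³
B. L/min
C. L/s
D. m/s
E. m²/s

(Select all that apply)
B, C

volumetric flow rate has SI base units: m^3 / s

Checking each option against m^3 / s:
  A. m³: ✗ does not match
  B. L/min: ✓ matches
  C. L/s: ✓ matches
  D. m/s: ✗ does not match
  E. m²/s: ✗ does not match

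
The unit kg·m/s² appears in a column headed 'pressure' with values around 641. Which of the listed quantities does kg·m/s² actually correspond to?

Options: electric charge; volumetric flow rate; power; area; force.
force

pressure should have units dimensionally equivalent to kg / (m * s^2) (e.g. Pa).
The given unit 'kg·m/s²' reduces to kg * m / s^2. Of the listed options, that is the dimensionality of force.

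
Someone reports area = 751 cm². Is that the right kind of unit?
Yes

area has SI base units: m^2
cm² reduces to the same SI base units, so it is a valid unit for area.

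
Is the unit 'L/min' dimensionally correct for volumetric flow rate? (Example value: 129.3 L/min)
Yes

volumetric flow rate has SI base units: m^3 / s
L/min reduces to the same SI base units, so it is a valid unit for volumetric flow rate.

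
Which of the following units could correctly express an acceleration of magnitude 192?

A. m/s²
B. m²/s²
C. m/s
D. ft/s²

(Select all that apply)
A, D

acceleration has SI base units: m / s^2

Checking each option against m / s^2:
  A. m/s²: ✓ matches
  B. m²/s²: ✗ does not match
  C. m/s: ✗ does not match
  D. ft/s²: ✓ matches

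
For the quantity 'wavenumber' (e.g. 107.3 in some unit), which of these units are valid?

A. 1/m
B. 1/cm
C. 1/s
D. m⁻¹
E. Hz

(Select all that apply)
A, B, D

wavenumber has SI base units: 1 / m

Checking each option against 1 / m:
  A. 1/m: ✓ matches
  B. 1/cm: ✓ matches
  C. 1/s: ✗ does not match
  D. m⁻¹: ✓ matches
  E. Hz: ✗ does not match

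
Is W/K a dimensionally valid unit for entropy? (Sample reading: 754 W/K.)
No

entropy has SI base units: kg * m^2 / (s^2 * K)
W/K does NOT reduce to kg * m^2 / (s^2 * K); a valid unit for entropy would be e.g. J/K.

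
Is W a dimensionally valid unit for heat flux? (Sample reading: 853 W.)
No

heat flux has SI base units: kg / s^3
W does NOT reduce to kg / s^3; a valid unit for heat flux would be e.g. W/m².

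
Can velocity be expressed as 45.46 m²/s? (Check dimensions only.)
No

velocity has SI base units: m / s
m²/s does NOT reduce to m / s; a valid unit for velocity would be e.g. m/s.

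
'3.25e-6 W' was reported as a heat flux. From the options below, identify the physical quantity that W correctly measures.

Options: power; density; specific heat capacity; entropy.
power

heat flux should have units dimensionally equivalent to kg / s^3 (e.g. W/m²).
The given unit 'W' reduces to kg * m^2 / s^3. Of the listed options, that is the dimensionality of power.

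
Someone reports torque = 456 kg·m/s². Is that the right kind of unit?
No

torque has SI base units: kg * m^2 / s^2
kg·m/s² does NOT reduce to kg * m^2 / s^2; a valid unit for torque would be e.g. N·m.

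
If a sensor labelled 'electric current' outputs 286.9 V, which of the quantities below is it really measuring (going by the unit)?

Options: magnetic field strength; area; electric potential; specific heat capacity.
electric potential

electric current should have units dimensionally equivalent to A (e.g. A).
The given unit 'V' reduces to kg * m^2 / (A * s^3). Of the listed options, that is the dimensionality of electric potential.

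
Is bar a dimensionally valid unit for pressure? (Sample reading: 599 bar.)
Yes

pressure has SI base units: kg / (m * s^2)
bar reduces to the same SI base units, so it is a valid unit for pressure.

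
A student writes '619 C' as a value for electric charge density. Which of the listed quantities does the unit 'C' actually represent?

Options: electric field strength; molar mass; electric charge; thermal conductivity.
electric charge

electric charge density should have units dimensionally equivalent to A * s / m^3 (e.g. C/m³).
The given unit 'C' reduces to A * s. Of the listed options, that is the dimensionality of electric charge.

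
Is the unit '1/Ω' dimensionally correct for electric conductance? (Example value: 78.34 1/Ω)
Yes

electric conductance has SI base units: A^2 * s^3 / (kg * m^2)
1/Ω reduces to the same SI base units, so it is a valid unit for electric conductance.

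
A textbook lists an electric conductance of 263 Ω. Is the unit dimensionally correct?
No

electric conductance has SI base units: A^2 * s^3 / (kg * m^2)
Ω does NOT reduce to A^2 * s^3 / (kg * m^2); a valid unit for electric conductance would be e.g. S.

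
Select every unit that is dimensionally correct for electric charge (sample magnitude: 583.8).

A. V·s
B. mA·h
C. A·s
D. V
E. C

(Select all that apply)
B, C, E

electric charge has SI base units: A * s

Checking each option against A * s:
  A. V·s: ✗ does not match
  B. mA·h: ✓ matches
  C. A·s: ✓ matches
  D. V: ✗ does not match
  E. C: ✓ matches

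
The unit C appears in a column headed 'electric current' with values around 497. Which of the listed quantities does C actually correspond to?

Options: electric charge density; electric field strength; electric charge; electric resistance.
electric charge

electric current should have units dimensionally equivalent to A (e.g. A).
The given unit 'C' reduces to A * s. Of the listed options, that is the dimensionality of electric charge.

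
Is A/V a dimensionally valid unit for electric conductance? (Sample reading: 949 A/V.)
Yes

electric conductance has SI base units: A^2 * s^3 / (kg * m^2)
A/V reduces to the same SI base units, so it is a valid unit for electric conductance.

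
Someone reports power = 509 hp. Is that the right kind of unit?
Yes

power has SI base units: kg * m^2 / s^3
hp reduces to the same SI base units, so it is a valid unit for power.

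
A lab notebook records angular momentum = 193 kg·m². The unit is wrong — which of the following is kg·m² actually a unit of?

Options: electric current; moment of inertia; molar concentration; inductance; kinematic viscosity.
moment of inertia

angular momentum should have units dimensionally equivalent to kg * m^2 / s (e.g. kg·m²/s).
The given unit 'kg·m²' reduces to kg * m^2. Of the listed options, that is the dimensionality of moment of inertia.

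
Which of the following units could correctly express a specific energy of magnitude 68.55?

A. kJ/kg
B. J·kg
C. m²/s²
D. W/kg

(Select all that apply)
A, C

specific energy has SI base units: m^2 / s^2

Checking each option against m^2 / s^2:
  A. kJ/kg: ✓ matches
  B. J·kg: ✗ does not match
  C. m²/s²: ✓ matches
  D. W/kg: ✗ does not match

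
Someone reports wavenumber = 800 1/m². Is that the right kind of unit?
No

wavenumber has SI base units: 1 / m
1/m² does NOT reduce to 1 / m; a valid unit for wavenumber would be e.g. 1/m.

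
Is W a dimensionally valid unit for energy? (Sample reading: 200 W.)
No

energy has SI base units: kg * m^2 / s^2
W does NOT reduce to kg * m^2 / s^2; a valid unit for energy would be e.g. J.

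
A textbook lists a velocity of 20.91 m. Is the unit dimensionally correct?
No

velocity has SI base units: m / s
m does NOT reduce to m / s; a valid unit for velocity would be e.g. m/s.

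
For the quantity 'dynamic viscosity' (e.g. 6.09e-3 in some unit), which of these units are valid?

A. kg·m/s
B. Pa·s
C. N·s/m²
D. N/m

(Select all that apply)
B, C

dynamic viscosity has SI base units: kg / (m * s)

Checking each option against kg / (m * s):
  A. kg·m/s: ✗ does not match
  B. Pa·s: ✓ matches
  C. N·s/m²: ✓ matches
  D. N/m: ✗ does not match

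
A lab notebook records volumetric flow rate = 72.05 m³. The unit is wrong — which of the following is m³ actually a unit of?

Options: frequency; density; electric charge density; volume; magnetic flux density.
volume

volumetric flow rate should have units dimensionally equivalent to m^3 / s (e.g. m³/s).
The given unit 'm³' reduces to m^3. Of the listed options, that is the dimensionality of volume.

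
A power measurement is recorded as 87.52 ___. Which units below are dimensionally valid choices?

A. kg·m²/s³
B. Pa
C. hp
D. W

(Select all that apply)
A, C, D

power has SI base units: kg * m^2 / s^3

Checking each option against kg * m^2 / s^3:
  A. kg·m²/s³: ✓ matches
  B. Pa: ✗ does not match
  C. hp: ✓ matches
  D. W: ✓ matches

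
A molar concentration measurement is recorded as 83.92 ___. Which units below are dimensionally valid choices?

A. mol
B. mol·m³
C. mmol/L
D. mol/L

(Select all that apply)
C, D

molar concentration has SI base units: mol / m^3

Checking each option against mol / m^3:
  A. mol: ✗ does not match
  B. mol·m³: ✗ does not match
  C. mmol/L: ✓ matches
  D. mol/L: ✓ matches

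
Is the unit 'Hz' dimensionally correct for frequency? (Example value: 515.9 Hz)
Yes

frequency has SI base units: 1 / s
Hz reduces to the same SI base units, so it is a valid unit for frequency.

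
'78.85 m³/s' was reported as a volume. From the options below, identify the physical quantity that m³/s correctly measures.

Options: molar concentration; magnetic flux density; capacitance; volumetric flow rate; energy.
volumetric flow rate

volume should have units dimensionally equivalent to m^3 (e.g. m³).
The given unit 'm³/s' reduces to m^3 / s. Of the listed options, that is the dimensionality of volumetric flow rate.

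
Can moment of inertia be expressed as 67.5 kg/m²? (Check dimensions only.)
No

moment of inertia has SI base units: kg * m^2
kg/m² does NOT reduce to kg * m^2; a valid unit for moment of inertia would be e.g. kg·m².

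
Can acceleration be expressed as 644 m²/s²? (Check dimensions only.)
No

acceleration has SI base units: m / s^2
m²/s² does NOT reduce to m / s^2; a valid unit for acceleration would be e.g. m/s².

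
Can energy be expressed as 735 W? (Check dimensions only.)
No

energy has SI base units: kg * m^2 / s^2
W does NOT reduce to kg * m^2 / s^2; a valid unit for energy would be e.g. J.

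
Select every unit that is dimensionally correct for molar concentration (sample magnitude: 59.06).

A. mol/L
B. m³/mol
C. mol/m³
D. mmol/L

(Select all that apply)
A, C, D

molar concentration has SI base units: mol / m^3

Checking each option against mol / m^3:
  A. mol/L: ✓ matches
  B. m³/mol: ✗ does not match
  C. mol/m³: ✓ matches
  D. mmol/L: ✓ matches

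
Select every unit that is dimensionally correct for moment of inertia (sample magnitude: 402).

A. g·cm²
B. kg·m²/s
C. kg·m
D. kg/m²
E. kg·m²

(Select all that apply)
A, E

moment of inertia has SI base units: kg * m^2

Checking each option against kg * m^2:
  A. g·cm²: ✓ matches
  B. kg·m²/s: ✗ does not match
  C. kg·m: ✗ does not match
  D. kg/m²: ✗ does not match
  E. kg·m²: ✓ matches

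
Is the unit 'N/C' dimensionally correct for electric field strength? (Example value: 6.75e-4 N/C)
Yes

electric field strength has SI base units: kg * m / (A * s^3)
N/C reduces to the same SI base units, so it is a valid unit for electric field strength.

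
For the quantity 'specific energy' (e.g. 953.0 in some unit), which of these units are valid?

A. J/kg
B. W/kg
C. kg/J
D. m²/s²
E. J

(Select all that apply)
A, D

specific energy has SI base units: m^2 / s^2

Checking each option against m^2 / s^2:
  A. J/kg: ✓ matches
  B. W/kg: ✗ does not match
  C. kg/J: ✗ does not match
  D. m²/s²: ✓ matches
  E. J: ✗ does not match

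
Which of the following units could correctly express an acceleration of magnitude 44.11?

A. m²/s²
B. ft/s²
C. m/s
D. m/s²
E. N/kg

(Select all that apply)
B, D, E

acceleration has SI base units: m / s^2

Checking each option against m / s^2:
  A. m²/s²: ✗ does not match
  B. ft/s²: ✓ matches
  C. m/s: ✗ does not match
  D. m/s²: ✓ matches
  E. N/kg: ✓ matches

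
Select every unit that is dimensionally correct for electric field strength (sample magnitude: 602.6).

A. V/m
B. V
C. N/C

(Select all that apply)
A, C

electric field strength has SI base units: kg * m / (A * s^3)

Checking each option against kg * m / (A * s^3):
  A. V/m: ✓ matches
  B. V: ✗ does not match
  C. N/C: ✓ matches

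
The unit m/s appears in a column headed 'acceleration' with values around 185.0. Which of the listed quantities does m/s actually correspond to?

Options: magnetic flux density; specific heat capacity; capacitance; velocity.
velocity

acceleration should have units dimensionally equivalent to m / s^2 (e.g. m/s²).
The given unit 'm/s' reduces to m / s. Of the listed options, that is the dimensionality of velocity.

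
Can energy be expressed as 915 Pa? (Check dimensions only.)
No

energy has SI base units: kg * m^2 / s^2
Pa does NOT reduce to kg * m^2 / s^2; a valid unit for energy would be e.g. J.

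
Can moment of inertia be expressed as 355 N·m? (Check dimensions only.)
No

moment of inertia has SI base units: kg * m^2
N·m does NOT reduce to kg * m^2; a valid unit for moment of inertia would be e.g. kg·m².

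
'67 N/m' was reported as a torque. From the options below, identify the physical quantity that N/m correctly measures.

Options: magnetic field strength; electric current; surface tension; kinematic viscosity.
surface tension

torque should have units dimensionally equivalent to kg * m^2 / s^2 (e.g. N·m).
The given unit 'N/m' reduces to kg / s^2. Of the listed options, that is the dimensionality of surface tension.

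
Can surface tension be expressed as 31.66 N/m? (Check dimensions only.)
Yes

surface tension has SI base units: kg / s^2
N/m reduces to the same SI base units, so it is a valid unit for surface tension.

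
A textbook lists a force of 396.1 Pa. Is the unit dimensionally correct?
No

force has SI base units: kg * m / s^2
Pa does NOT reduce to kg * m / s^2; a valid unit for force would be e.g. N.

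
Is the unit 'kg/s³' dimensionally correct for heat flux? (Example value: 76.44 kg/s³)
Yes

heat flux has SI base units: kg / s^3
kg/s³ reduces to the same SI base units, so it is a valid unit for heat flux.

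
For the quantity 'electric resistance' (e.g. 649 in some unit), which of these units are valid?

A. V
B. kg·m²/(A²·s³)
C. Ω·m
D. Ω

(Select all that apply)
B, D

electric resistance has SI base units: kg * m^2 / (A^2 * s^3)

Checking each option against kg * m^2 / (A^2 * s^3):
  A. V: ✗ does not match
  B. kg·m²/(A²·s³): ✓ matches
  C. Ω·m: ✗ does not match
  D. Ω: ✓ matches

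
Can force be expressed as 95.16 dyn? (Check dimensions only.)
Yes

force has SI base units: kg * m / s^2
dyn reduces to the same SI base units, so it is a valid unit for force.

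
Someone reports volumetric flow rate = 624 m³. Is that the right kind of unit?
No

volumetric flow rate has SI base units: m^3 / s
m³ does NOT reduce to m^3 / s; a valid unit for volumetric flow rate would be e.g. m³/s.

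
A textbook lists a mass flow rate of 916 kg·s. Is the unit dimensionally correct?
No

mass flow rate has SI base units: kg / s
kg·s does NOT reduce to kg / s; a valid unit for mass flow rate would be e.g. kg/s.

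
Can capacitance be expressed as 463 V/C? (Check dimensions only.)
No

capacitance has SI base units: A^2 * s^4 / (kg * m^2)
V/C does NOT reduce to A^2 * s^4 / (kg * m^2); a valid unit for capacitance would be e.g. F.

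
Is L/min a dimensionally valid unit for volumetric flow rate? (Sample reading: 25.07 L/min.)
Yes

volumetric flow rate has SI base units: m^3 / s
L/min reduces to the same SI base units, so it is a valid unit for volumetric flow rate.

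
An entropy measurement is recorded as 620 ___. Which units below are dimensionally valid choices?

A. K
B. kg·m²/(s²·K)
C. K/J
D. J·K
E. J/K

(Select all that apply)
B, E

entropy has SI base units: kg * m^2 / (s^2 * K)

Checking each option against kg * m^2 / (s^2 * K):
  A. K: ✗ does not match
  B. kg·m²/(s²·K): ✓ matches
  C. K/J: ✗ does not match
  D. J·K: ✗ does not match
  E. J/K: ✓ matches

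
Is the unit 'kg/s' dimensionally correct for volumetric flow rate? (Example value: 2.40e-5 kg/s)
No

volumetric flow rate has SI base units: m^3 / s
kg/s does NOT reduce to m^3 / s; a valid unit for volumetric flow rate would be e.g. m³/s.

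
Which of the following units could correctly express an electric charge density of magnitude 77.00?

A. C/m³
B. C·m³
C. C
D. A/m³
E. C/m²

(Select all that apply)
A

electric charge density has SI base units: A * s / m^3

Checking each option against A * s / m^3:
  A. C/m³: ✓ matches
  B. C·m³: ✗ does not match
  C. C: ✗ does not match
  D. A/m³: ✗ does not match
  E. C/m²: ✗ does not match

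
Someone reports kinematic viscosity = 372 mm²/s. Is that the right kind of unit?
Yes

kinematic viscosity has SI base units: m^2 / s
mm²/s reduces to the same SI base units, so it is a valid unit for kinematic viscosity.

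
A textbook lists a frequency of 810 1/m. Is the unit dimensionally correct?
No

frequency has SI base units: 1 / s
1/m does NOT reduce to 1 / s; a valid unit for frequency would be e.g. Hz.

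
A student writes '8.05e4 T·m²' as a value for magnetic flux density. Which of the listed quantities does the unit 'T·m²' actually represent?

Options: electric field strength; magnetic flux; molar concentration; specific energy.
magnetic flux

magnetic flux density should have units dimensionally equivalent to kg / (A * s^2) (e.g. T).
The given unit 'T·m²' reduces to kg * m^2 / (A * s^2). Of the listed options, that is the dimensionality of magnetic flux.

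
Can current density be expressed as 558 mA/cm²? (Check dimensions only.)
Yes

current density has SI base units: A / m^2
mA/cm² reduces to the same SI base units, so it is a valid unit for current density.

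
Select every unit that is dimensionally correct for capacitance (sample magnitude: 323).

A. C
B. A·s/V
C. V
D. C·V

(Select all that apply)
B

capacitance has SI base units: A^2 * s^4 / (kg * m^2)

Checking each option against A^2 * s^4 / (kg * m^2):
  A. C: ✗ does not match
  B. A·s/V: ✓ matches
  C. V: ✗ does not match
  D. C·V: ✗ does not match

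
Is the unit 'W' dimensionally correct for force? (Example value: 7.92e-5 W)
No

force has SI base units: kg * m / s^2
W does NOT reduce to kg * m / s^2; a valid unit for force would be e.g. N.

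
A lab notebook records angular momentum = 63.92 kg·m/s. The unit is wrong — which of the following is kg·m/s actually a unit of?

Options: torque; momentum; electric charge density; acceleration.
momentum

angular momentum should have units dimensionally equivalent to kg * m^2 / s (e.g. kg·m²/s).
The given unit 'kg·m/s' reduces to kg * m / s. Of the listed options, that is the dimensionality of momentum.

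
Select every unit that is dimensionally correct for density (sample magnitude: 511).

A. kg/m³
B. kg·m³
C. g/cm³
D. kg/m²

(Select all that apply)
A, C

density has SI base units: kg / m^3

Checking each option against kg / m^3:
  A. kg/m³: ✓ matches
  B. kg·m³: ✗ does not match
  C. g/cm³: ✓ matches
  D. kg/m²: ✗ does not match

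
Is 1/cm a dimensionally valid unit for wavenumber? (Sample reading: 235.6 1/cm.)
Yes

wavenumber has SI base units: 1 / m
1/cm reduces to the same SI base units, so it is a valid unit for wavenumber.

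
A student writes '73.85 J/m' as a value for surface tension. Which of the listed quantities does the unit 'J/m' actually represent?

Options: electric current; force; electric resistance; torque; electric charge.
force

surface tension should have units dimensionally equivalent to kg / s^2 (e.g. N/m).
The given unit 'J/m' reduces to kg * m / s^2. Of the listed options, that is the dimensionality of force.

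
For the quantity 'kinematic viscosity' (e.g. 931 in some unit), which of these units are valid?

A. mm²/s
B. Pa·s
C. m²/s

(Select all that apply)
A, C

kinematic viscosity has SI base units: m^2 / s

Checking each option against m^2 / s:
  A. mm²/s: ✓ matches
  B. Pa·s: ✗ does not match
  C. m²/s: ✓ matches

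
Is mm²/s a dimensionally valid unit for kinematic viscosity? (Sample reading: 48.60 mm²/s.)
Yes

kinematic viscosity has SI base units: m^2 / s
mm²/s reduces to the same SI base units, so it is a valid unit for kinematic viscosity.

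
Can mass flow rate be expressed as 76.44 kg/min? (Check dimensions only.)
Yes

mass flow rate has SI base units: kg / s
kg/min reduces to the same SI base units, so it is a valid unit for mass flow rate.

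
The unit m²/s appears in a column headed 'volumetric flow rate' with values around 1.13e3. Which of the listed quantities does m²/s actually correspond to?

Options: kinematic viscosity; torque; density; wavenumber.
kinematic viscosity

volumetric flow rate should have units dimensionally equivalent to m^3 / s (e.g. m³/s).
The given unit 'm²/s' reduces to m^2 / s. Of the listed options, that is the dimensionality of kinematic viscosity.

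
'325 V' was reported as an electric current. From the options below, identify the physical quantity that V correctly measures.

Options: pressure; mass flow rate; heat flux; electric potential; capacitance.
electric potential

electric current should have units dimensionally equivalent to A (e.g. A).
The given unit 'V' reduces to kg * m^2 / (A * s^3). Of the listed options, that is the dimensionality of electric potential.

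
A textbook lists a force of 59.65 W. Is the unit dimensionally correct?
No

force has SI base units: kg * m / s^2
W does NOT reduce to kg * m / s^2; a valid unit for force would be e.g. N.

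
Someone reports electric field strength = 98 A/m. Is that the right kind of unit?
No

electric field strength has SI base units: kg * m / (A * s^3)
A/m does NOT reduce to kg * m / (A * s^3); a valid unit for electric field strength would be e.g. V/m.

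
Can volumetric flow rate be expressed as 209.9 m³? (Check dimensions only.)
No

volumetric flow rate has SI base units: m^3 / s
m³ does NOT reduce to m^3 / s; a valid unit for volumetric flow rate would be e.g. m³/s.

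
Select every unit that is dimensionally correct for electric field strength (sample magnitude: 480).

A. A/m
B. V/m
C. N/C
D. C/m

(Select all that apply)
B, C

electric field strength has SI base units: kg * m / (A * s^3)

Checking each option against kg * m / (A * s^3):
  A. A/m: ✗ does not match
  B. V/m: ✓ matches
  C. N/C: ✓ matches
  D. C/m: ✗ does not match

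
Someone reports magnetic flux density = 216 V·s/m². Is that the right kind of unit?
Yes

magnetic flux density has SI base units: kg / (A * s^2)
V·s/m² reduces to the same SI base units, so it is a valid unit for magnetic flux density.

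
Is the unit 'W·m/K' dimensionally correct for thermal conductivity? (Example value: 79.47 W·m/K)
No

thermal conductivity has SI base units: kg * m / (s^3 * K)
W·m/K does NOT reduce to kg * m / (s^3 * K); a valid unit for thermal conductivity would be e.g. W/(m·K).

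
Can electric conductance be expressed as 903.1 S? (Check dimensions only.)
Yes

electric conductance has SI base units: A^2 * s^3 / (kg * m^2)
S reduces to the same SI base units, so it is a valid unit for electric conductance.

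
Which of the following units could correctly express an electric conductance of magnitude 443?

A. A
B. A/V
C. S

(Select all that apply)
B, C

electric conductance has SI base units: A^2 * s^3 / (kg * m^2)

Checking each option against A^2 * s^3 / (kg * m^2):
  A. A: ✗ does not match
  B. A/V: ✓ matches
  C. S: ✓ matches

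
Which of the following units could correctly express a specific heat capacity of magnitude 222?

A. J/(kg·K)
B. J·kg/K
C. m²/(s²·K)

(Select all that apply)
A, C

specific heat capacity has SI base units: m^2 / (s^2 * K)

Checking each option against m^2 / (s^2 * K):
  A. J/(kg·K): ✓ matches
  B. J·kg/K: ✗ does not match
  C. m²/(s²·K): ✓ matches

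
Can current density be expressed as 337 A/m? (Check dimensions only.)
No

current density has SI base units: A / m^2
A/m does NOT reduce to A / m^2; a valid unit for current density would be e.g. A/m².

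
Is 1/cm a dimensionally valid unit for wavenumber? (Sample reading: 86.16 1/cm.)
Yes

wavenumber has SI base units: 1 / m
1/cm reduces to the same SI base units, so it is a valid unit for wavenumber.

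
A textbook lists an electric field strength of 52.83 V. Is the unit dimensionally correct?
No

electric field strength has SI base units: kg * m / (A * s^3)
V does NOT reduce to kg * m / (A * s^3); a valid unit for electric field strength would be e.g. V/m.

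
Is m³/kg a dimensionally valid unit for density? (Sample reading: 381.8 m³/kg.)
No

density has SI base units: kg / m^3
m³/kg does NOT reduce to kg / m^3; a valid unit for density would be e.g. kg/m³.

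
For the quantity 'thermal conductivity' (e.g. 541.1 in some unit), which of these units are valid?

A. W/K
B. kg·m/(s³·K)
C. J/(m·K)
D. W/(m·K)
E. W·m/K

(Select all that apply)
B, D

thermal conductivity has SI base units: kg * m / (s^3 * K)

Checking each option against kg * m / (s^3 * K):
  A. W/K: ✗ does not match
  B. kg·m/(s³·K): ✓ matches
  C. J/(m·K): ✗ does not match
  D. W/(m·K): ✓ matches
  E. W·m/K: ✗ does not match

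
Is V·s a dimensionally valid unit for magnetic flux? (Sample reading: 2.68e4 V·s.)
Yes

magnetic flux has SI base units: kg * m^2 / (A * s^2)
V·s reduces to the same SI base units, so it is a valid unit for magnetic flux.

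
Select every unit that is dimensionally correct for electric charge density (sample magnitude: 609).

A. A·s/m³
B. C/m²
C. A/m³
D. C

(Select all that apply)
A

electric charge density has SI base units: A * s / m^3

Checking each option against A * s / m^3:
  A. A·s/m³: ✓ matches
  B. C/m²: ✗ does not match
  C. A/m³: ✗ does not match
  D. C: ✗ does not match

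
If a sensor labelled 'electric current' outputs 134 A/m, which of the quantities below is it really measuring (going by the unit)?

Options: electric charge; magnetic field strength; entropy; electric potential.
magnetic field strength

electric current should have units dimensionally equivalent to A (e.g. A).
The given unit 'A/m' reduces to A / m. Of the listed options, that is the dimensionality of magnetic field strength.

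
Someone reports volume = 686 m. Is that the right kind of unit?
No

volume has SI base units: m^3
m does NOT reduce to m^3; a valid unit for volume would be e.g. m³.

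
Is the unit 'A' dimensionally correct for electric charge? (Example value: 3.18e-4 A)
No

electric charge has SI base units: A * s
A does NOT reduce to A * s; a valid unit for electric charge would be e.g. C.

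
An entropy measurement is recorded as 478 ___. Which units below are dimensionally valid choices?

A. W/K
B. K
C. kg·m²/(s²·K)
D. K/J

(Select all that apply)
C

entropy has SI base units: kg * m^2 / (s^2 * K)

Checking each option against kg * m^2 / (s^2 * K):
  A. W/K: ✗ does not match
  B. K: ✗ does not match
  C. kg·m²/(s²·K): ✓ matches
  D. K/J: ✗ does not match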